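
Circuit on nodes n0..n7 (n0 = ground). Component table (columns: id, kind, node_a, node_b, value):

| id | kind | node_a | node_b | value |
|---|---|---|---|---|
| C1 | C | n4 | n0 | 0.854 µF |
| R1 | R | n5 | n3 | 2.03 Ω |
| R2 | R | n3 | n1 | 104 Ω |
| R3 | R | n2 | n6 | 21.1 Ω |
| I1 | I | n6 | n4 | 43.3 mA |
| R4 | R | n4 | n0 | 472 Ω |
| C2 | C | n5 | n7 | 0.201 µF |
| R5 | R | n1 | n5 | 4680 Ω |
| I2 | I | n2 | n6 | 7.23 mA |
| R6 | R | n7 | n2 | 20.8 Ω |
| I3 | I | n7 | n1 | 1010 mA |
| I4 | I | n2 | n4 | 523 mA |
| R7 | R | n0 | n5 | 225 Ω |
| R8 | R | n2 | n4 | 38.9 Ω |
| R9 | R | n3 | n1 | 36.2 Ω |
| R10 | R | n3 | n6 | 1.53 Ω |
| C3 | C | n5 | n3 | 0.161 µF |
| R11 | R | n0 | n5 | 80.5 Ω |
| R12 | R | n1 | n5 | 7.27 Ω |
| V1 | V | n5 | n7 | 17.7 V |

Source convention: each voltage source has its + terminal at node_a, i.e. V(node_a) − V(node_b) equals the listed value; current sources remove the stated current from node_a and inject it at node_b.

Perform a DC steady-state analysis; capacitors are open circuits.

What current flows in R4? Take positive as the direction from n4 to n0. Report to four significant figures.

MNA unknowns: 7 node voltages V₁..V_7 plus 1 source current (V1)
C1: Y=0.000 on G[4,0]
R1: Y=0.4926 on G[5,3]
R2: Y=0.009615 on G[3,1]
R3: Y=0.04739 on G[2,6]
I1: z[6]−=0.0433, z[4]+=0.0433
R4: Y=0.002119 on G[4,0]
C2: Y=0.000 on G[5,7]
R5: Y=0.0002137 on G[1,5]
I2: z[2]−=0.00723, z[6]+=0.00723
R6: Y=0.04808 on G[7,2]
I3: z[7]−=1.01, z[1]+=1.01
I4: z[2]−=0.523, z[4]+=0.523
R7: Y=0.004444 on G[0,5]
R8: Y=0.02571 on G[2,4]
R9: Y=0.02762 on G[3,1]
R10: Y=0.6536 on G[3,6]
C3: Y=0.000 on G[5,3]
R11: Y=0.01242 on G[0,5]
R12: Y=0.1376 on G[1,5]
V1: row V5−V7=17.7, i_V1 at 5,7
solve → V1=4.361, V2=-10.62, V3=-1.729, V4=10.54, V5=-1.324, V6=-2.382, V7=-19.02
aux → i_V1=0.6059

0.02233 A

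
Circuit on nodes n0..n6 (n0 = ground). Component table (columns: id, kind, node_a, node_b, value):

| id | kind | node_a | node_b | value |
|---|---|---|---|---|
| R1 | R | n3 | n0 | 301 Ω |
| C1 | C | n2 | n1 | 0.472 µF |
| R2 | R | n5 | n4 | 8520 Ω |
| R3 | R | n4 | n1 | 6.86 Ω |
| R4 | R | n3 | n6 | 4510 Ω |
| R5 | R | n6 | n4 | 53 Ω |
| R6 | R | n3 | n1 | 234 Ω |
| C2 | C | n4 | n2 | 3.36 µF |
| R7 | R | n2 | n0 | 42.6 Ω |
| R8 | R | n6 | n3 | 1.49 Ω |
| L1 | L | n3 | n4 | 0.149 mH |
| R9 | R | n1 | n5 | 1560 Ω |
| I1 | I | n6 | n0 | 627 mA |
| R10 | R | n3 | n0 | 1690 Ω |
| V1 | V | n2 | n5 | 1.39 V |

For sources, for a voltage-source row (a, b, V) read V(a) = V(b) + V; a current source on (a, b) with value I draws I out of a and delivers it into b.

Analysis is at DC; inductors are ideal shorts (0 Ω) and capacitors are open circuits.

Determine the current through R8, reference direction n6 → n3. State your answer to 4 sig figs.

-0.6097 A

MNA unknowns: 6 node voltages V₁..V_6 plus 2 source currents (L1, V1)
R1: Y=0.003322 on G[3,0]
C1: Y=0.000 on G[2,1]
R2: Y=0.0001174 on G[5,4]
R3: Y=0.1458 on G[4,1]
R4: Y=0.0002217 on G[3,6]
R5: Y=0.01887 on G[6,4]
R6: Y=0.004274 on G[3,1]
C2: Y=0.000 on G[4,2]
R7: Y=0.02347 on G[2,0]
R8: Y=0.6711 on G[6,3]
L1: row V3−V4=0, i_L1 at 3,4
R9: Y=0.0006410 on G[1,5]
I1: z[6]−=0.627, z[0]+=0.627
R10: Y=0.0005917 on G[3,0]
V1: row V2−V5=1.39, i_V1 at 2,5
solve → V1=-134.6, V2=-4.172, V3=-135.2, V4=-135.2, V5=-5.562, V6=-136.1
aux → i_L1=-0.07845, i_V1=0.09794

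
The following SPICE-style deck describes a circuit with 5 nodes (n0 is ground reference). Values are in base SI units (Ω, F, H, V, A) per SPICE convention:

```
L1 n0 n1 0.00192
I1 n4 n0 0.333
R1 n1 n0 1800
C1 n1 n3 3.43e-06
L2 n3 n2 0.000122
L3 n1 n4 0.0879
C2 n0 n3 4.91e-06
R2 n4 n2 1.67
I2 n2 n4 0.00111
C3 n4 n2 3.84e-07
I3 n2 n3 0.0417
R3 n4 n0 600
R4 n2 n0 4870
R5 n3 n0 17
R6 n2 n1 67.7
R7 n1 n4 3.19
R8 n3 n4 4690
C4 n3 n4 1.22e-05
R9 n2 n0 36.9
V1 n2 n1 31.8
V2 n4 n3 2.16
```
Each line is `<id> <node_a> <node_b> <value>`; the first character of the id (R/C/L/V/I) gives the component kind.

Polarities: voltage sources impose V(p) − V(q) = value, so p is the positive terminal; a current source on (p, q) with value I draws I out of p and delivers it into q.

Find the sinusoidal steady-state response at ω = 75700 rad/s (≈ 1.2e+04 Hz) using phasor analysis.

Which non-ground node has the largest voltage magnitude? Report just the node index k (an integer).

1

Apply KCL at each of the 4 non-ground nodes and solve the resulting linear system.
Node n1: branches {L1, R1, C1, L3, R6, R7, V1} → V_1 = -19.22+7.751j
Node n2: branches {L2, R2, I2, C3, I3, R4, R6, R9, V1} → V_2 = 12.58+7.751j
Node n3: branches {C1, L2, C2, I3, R5, R8, C4, V2} → V_3 = -1.221+1.746j
Node n4: branches {I1, L3, R2, I2, C3, R3, R7, R8, C4, V2} → V_4 = 0.9391+1.746j
Source currents: i(V1)=-8.304-2.651j, i(V2)=0.1460+3.822j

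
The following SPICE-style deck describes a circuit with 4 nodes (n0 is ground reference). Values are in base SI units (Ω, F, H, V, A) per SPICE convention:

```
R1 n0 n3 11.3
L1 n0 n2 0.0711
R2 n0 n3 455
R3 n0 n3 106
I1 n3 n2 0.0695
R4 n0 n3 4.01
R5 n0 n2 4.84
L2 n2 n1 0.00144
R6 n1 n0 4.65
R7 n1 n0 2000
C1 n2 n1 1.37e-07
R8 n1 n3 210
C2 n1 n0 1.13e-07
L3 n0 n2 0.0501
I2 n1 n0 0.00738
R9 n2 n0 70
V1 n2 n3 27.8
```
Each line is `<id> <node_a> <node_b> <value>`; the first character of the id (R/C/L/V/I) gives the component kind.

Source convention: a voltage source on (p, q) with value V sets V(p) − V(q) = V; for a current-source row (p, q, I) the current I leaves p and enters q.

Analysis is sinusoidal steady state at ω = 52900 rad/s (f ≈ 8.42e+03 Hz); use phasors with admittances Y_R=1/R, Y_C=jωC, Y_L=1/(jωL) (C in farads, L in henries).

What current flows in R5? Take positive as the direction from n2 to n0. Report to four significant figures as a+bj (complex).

3.536+0.03988j A

MNA unknowns: 3 node voltages V₁..V_3 plus 1 source current (V1)
R1: Y=0.08850+0.000j on G[0,3]
L1: Y=0.000-0.0002659j on G[0,2]
R2: Y=0.002198+0.000j on G[0,3]
R3: Y=0.009434+0.000j on G[0,3]
I1: z[3]−=0.0695, z[2]+=0.0695
R4: Y=0.2494+0.000j on G[0,3]
R5: Y=0.2066+0.000j on G[0,2]
L2: Y=0.000-0.01313j on G[2,1]
R6: Y=0.2151+0.000j on G[1,0]
R7: Y=0.0005000+0.000j on G[1,0]
C1: Y=0.000+0.007247j on G[2,1]
R8: Y=0.004762+0.000j on G[1,3]
C2: Y=0.000+0.005978j on G[1,0]
L3: Y=0.000-0.0003773j on G[0,2]
I2: z[1]−=0.00738, z[0]+=0.00738
R9: Y=0.01429+0.000j on G[2,0]
V1: row V2−V3=27.8, i_V1 at 2,3
solve → V1=-0.2595-0.4525j, V2=17.11+0.1930j, V3=-10.69+0.1930j
aux → i_V1=-3.715+0.07053j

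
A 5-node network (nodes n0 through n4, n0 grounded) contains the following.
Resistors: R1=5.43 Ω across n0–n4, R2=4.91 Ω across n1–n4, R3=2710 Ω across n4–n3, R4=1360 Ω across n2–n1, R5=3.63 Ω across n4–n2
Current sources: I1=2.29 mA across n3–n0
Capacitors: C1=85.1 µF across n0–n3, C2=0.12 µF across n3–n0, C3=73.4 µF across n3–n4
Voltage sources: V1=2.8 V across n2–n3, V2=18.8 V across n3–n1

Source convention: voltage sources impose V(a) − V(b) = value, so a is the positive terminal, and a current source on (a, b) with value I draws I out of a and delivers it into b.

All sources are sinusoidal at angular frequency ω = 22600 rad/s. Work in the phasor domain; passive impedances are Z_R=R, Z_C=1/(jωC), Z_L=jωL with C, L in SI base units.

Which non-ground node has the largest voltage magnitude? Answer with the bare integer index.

Element admittances at ω=22600 rad/s:
  Y(R1) = 0.1842+0.000j S between n0,n4
  I1: injects 0.00229 A into n0 (from n3)
  Y(R2) = 0.2037+0.000j S between n1,n4
  Y(R3) = 0.0003690+0.000j S between n4,n3
  Y(C1) = 0.000+1.923j S between n0,n3
  Y(C2) = 0.000+0.002712j S between n3,n0
  Y(R4) = 0.0007353+0.000j S between n2,n1
  Y(R5) = 0.2755+0.000j S between n4,n2
  Y(C3) = 0.000+1.659j S between n3,n4
  V1: constraint V(n2)−V(n3) = 2.8
  V2: constraint V(n3)−V(n1) = 18.8
Assemble and solve the 6×6 MNA system:
  V(n1)=-18.94-0.07217j  V(n2)=2.656-0.07217j  V(n3)=-0.1440-0.07217j  V(n4)=-0.7672+1.506j
  i(V1)=-0.9589+0.4347j  i(V2)=-3.718-0.3214j

1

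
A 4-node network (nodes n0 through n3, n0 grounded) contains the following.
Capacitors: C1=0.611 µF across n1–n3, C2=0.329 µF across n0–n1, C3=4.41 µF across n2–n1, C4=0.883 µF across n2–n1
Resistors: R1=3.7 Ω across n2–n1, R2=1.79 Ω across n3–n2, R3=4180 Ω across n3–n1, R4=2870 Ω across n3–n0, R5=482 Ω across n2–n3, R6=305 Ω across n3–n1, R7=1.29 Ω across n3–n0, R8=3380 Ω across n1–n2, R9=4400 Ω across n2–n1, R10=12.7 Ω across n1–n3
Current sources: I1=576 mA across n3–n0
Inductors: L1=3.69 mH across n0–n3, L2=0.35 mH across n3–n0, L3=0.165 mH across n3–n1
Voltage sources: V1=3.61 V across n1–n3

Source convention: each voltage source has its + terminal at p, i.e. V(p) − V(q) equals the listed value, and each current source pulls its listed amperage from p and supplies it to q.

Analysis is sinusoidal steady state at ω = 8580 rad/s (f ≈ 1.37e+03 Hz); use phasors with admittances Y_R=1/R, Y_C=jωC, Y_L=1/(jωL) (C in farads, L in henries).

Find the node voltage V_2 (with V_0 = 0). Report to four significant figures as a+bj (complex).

MNA unknowns: 3 node voltages V₁..V_3 plus 1 source current (V1)
C1: Y=0.000+0.005242j on G[1,3]
R1: Y=0.2703+0.000j on G[2,1]
I1: z[3]−=0.576, z[0]+=0.576
R2: Y=0.5587+0.000j on G[3,2]
C2: Y=0.000+0.002823j on G[0,1]
R3: Y=0.0002392+0.000j on G[3,1]
R4: Y=0.0003484+0.000j on G[3,0]
R5: Y=0.002075+0.000j on G[2,3]
R6: Y=0.003279+0.000j on G[3,1]
C3: Y=0.000+0.03784j on G[2,1]
R7: Y=0.7752+0.000j on G[3,0]
R8: Y=0.0002959+0.000j on G[1,2]
L1: Y=0.000-0.03159j on G[0,3]
R9: Y=0.0002273+0.000j on G[2,1]
C4: Y=0.000+0.007576j on G[2,1]
L2: Y=0.000-0.3330j on G[3,0]
L3: Y=0.000-0.7064j on G[3,1]
R10: Y=0.07874+0.000j on G[1,3]
V1: row V1−V3=3.61, i_V1 at 1,3
solve → V1=3.005-0.2953j, V2=0.5779-0.1628j, V3=-0.6049-0.2953j
aux → i_V1=-0.9611+2.448j

0.5779-0.1628j V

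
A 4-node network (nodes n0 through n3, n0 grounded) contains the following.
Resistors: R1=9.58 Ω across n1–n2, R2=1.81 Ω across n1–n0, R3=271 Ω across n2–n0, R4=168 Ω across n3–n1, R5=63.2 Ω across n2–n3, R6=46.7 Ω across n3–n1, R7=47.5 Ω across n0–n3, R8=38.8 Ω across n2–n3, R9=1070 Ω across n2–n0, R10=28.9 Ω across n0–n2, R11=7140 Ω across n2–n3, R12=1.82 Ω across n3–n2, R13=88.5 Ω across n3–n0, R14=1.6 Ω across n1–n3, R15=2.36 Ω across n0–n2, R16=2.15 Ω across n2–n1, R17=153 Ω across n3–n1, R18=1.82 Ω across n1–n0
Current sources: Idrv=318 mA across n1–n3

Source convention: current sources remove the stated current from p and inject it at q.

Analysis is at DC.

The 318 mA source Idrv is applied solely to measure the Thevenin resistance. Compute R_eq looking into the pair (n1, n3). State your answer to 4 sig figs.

Element admittances at DC:
  Y(R1) = 0.1044 S between n1,n2
  Y(R2) = 0.5525 S between n1,n0
  Y(R3) = 0.003690 S between n2,n0
  Y(R4) = 0.005952 S between n3,n1
  Y(R5) = 0.01582 S between n2,n3
  Y(R6) = 0.02141 S between n3,n1
  Y(R7) = 0.02105 S between n0,n3
  Y(R8) = 0.02577 S between n2,n3
  Y(R9) = 0.0009346 S between n2,n0
  Y(R10) = 0.03460 S between n0,n2
  Y(R11) = 0.0001401 S between n2,n3
  Y(R12) = 0.5495 S between n3,n2
  Y(R13) = 0.01130 S between n3,n0
  Y(R14) = 0.6250 S between n1,n3
  Y(R15) = 0.4237 S between n0,n2
  Y(R16) = 0.4651 S between n2,n1
  Y(R17) = 0.006536 S between n3,n1
  Y(R18) = 0.5495 S between n1,n0
  Idrv: injects 0.318 A into n3 (from n1)
Assemble and solve the 3×3 MNA system:
  V(n1)=-0.04194  V(n2)=0.08139  V(n3)=0.2639

R_eq = 0.9619 Ω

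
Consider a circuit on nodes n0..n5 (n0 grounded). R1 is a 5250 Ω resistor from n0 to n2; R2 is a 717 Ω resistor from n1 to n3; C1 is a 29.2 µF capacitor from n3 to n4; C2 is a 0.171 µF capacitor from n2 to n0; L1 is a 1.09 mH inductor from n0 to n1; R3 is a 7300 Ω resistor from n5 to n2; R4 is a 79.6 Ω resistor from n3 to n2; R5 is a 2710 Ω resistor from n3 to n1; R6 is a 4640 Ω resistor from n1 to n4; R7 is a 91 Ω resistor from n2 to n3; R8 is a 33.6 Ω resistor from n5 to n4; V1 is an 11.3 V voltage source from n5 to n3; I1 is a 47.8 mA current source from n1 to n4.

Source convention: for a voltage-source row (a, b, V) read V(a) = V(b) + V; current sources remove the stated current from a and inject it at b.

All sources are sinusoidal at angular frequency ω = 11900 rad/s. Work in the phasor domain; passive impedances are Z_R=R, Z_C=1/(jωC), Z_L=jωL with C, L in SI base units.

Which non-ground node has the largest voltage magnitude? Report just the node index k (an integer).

5

Element admittances at ω=11900 rad/s:
  Y(R1) = 0.0001905+0.000j S between n0,n2
  Y(R2) = 0.001395+0.000j S between n1,n3
  Y(C1) = 0.000+0.3475j S between n3,n4
  Y(C2) = 0.000+0.002035j S between n2,n0
  Y(L1) = 0.000-0.07710j S between n0,n1
  Y(R3) = 0.0001370+0.000j S between n5,n2
  Y(R4) = 0.01256+0.000j S between n3,n2
  Y(R5) = 0.0003690+0.000j S between n3,n1
  Y(R6) = 0.0002155+0.000j S between n1,n4
  Y(R7) = 0.01099+0.000j S between n2,n3
  Y(R8) = 0.02976+0.000j S between n5,n4
  V1: constraint V(n5)−V(n3) = 11.3
  I1: injects 0.0478 A into n4 (from n1)
Assemble and solve the 6×6 MNA system:
  V(n1)=0.2598-0.3217j  V(n2)=10.89-11.17j  V(n3)=11.87-10.32j  V(n4)=11.97-11.41j  V(n5)=23.17-10.32j
  i(V1)=-0.3350-0.03254j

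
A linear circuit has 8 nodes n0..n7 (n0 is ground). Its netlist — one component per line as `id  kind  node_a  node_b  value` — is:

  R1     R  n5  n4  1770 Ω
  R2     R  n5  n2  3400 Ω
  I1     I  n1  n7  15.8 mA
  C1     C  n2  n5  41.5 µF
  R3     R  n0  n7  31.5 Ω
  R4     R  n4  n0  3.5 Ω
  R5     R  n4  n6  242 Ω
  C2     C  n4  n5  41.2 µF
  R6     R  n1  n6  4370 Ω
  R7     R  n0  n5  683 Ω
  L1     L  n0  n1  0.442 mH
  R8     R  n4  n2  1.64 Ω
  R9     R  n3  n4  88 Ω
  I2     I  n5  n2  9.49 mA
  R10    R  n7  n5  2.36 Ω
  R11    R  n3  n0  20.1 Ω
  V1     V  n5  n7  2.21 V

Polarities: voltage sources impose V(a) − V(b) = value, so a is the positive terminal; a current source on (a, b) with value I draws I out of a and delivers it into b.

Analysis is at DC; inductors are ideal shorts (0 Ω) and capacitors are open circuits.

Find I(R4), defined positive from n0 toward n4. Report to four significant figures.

MNA unknowns: 7 node voltages V₁..V_7 plus 2 source currents (L1, V1)
R1: Y=0.0005650 on G[5,4]
R2: Y=0.0002941 on G[5,2]
I1: z[1]−=0.0158, z[7]+=0.0158
C1: Y=0.000 on G[2,5]
R3: Y=0.03175 on G[0,7]
R4: Y=0.2857 on G[4,0]
R5: Y=0.004132 on G[4,6]
C2: Y=0.000 on G[4,5]
R6: Y=0.0002288 on G[1,6]
R7: Y=0.001464 on G[0,5]
L1: row V0−V1=0, i_L1 at 0,1
R8: Y=0.6098 on G[4,2]
R9: Y=0.01136 on G[3,4]
I2: z[5]−=0.00949, z[2]+=0.00949
R10: Y=0.4237 on G[7,5]
R11: Y=0.04975 on G[3,0]
V1: row V5−V7=2.21, i_V1 at 5,7
solve → V1=0.000, V2=0.05518, V3=0.007169, V4=0.03856, V5=2.246, V6=0.03653, V7=0.03562
aux → i_L1=0.01579, i_V1=-0.9511

-0.01102 A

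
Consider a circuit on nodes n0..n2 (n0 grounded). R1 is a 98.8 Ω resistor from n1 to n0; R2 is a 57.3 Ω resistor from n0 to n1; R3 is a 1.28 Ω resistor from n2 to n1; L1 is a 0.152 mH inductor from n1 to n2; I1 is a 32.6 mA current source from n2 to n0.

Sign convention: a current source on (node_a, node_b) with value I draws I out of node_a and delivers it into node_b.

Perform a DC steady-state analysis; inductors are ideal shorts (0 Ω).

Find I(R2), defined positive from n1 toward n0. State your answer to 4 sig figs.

-0.02063 A

Element admittances at DC:
  Y(R1) = 0.01012 S between n1,n0
  Y(R2) = 0.01745 S between n0,n1
  Y(R3) = 0.7812 S between n2,n1
  L1: short n1↔n2 (DC inductor)
  I1: injects 0.0326 A into n0 (from n2)
Assemble and solve the 3×3 MNA system:
  V(n1)=-1.182  V(n2)=-1.182
  i(L1)=0.03260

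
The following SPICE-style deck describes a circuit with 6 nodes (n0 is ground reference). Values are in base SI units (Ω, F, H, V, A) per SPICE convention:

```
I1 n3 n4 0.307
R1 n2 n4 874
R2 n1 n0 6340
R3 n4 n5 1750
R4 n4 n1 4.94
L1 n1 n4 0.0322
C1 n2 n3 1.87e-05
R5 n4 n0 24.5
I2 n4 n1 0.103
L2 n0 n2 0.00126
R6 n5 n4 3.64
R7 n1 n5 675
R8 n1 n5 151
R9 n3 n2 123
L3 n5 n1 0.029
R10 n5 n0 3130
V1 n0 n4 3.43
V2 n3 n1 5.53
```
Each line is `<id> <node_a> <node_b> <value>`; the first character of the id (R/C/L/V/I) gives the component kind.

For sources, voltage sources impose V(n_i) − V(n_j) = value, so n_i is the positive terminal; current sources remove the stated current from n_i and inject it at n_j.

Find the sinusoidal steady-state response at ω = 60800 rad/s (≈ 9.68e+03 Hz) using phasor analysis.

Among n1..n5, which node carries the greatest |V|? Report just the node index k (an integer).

1

Element admittances at ω=60800 rad/s:
  I1: injects 0.307 A into n4 (from n3)
  Y(R1) = 0.001144+0.000j S between n2,n4
  Y(R2) = 0.0001577+0.000j S between n1,n0
  Y(R3) = 0.0005714+0.000j S between n4,n5
  Y(R4) = 0.2024+0.000j S between n4,n1
  Y(L1) = 0.000-0.0005108j S between n1,n4
  Y(C1) = 0.000+1.137j S between n2,n3
  Y(R5) = 0.04082+0.000j S between n4,n0
  I2: injects 0.103 A into n1 (from n4)
  Y(L2) = 0.000-0.01305j S between n0,n2
  Y(R6) = 0.2747+0.000j S between n5,n4
  Y(R7) = 0.001481+0.000j S between n1,n5
  Y(R8) = 0.006623+0.000j S between n1,n5
  Y(R9) = 0.008130+0.000j S between n3,n2
  Y(L3) = 0.000-0.0005672j S between n5,n1
  Y(R10) = 0.0003195+0.000j S between n5,n0
  V1: constraint V(n0)−V(n4) = 3.43
  V2: constraint V(n3)−V(n1) = 5.53
Assemble and solve the 7×7 MNA system:
  V(n1)=-4.426+0.06393j  V(n2)=1.117+0.06939j  V(n3)=1.104+0.06393j  V(n4)=-3.430+0.000j  V(n5)=-3.454+0.003768j
  i(V1)=-0.1409-0.01457j  i(V2)=-0.3131+0.01450j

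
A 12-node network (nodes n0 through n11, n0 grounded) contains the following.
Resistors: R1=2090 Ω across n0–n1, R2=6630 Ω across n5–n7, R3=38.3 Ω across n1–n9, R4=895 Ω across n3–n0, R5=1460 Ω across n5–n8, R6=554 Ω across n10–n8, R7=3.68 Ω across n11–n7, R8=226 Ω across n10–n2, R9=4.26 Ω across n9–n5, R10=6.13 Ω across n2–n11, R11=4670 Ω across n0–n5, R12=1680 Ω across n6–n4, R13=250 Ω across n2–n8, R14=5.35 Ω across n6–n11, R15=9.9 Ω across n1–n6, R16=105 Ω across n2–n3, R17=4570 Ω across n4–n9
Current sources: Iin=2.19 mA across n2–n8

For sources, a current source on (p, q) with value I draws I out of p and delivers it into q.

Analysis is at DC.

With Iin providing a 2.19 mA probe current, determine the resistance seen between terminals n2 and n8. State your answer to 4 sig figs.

Apply KCL at each of the 11 non-ground nodes and solve the resulting linear system.
Node n1: branches {R1, R3, R15} → V_1 = 0.001718
Node n2: branches {R8, R10, R13, R16, Iin} → V_2 = -0.003340
Node n3: branches {R4, R16} → V_3 = -0.002990
Node n4: branches {R12, R17} → V_4 = 0.002444
Node n5: branches {R2, R5, R9, R11} → V_5 = 0.01176
Node n6: branches {R12, R14, R15} → V_6 = -0.0006091
Node n7: branches {R2, R7} → V_7 = -0.001869
Node n8: branches {R5, R6, R13, Iin} → V_8 = 0.3654
Node n9: branches {R3, R9, R17} → V_9 = 0.01075
Node n10: branches {R6, R8} → V_10 = 0.1035
Node n11: branches {R7, R10, R14} → V_11 = -0.001876

R_eq = 168.4 Ω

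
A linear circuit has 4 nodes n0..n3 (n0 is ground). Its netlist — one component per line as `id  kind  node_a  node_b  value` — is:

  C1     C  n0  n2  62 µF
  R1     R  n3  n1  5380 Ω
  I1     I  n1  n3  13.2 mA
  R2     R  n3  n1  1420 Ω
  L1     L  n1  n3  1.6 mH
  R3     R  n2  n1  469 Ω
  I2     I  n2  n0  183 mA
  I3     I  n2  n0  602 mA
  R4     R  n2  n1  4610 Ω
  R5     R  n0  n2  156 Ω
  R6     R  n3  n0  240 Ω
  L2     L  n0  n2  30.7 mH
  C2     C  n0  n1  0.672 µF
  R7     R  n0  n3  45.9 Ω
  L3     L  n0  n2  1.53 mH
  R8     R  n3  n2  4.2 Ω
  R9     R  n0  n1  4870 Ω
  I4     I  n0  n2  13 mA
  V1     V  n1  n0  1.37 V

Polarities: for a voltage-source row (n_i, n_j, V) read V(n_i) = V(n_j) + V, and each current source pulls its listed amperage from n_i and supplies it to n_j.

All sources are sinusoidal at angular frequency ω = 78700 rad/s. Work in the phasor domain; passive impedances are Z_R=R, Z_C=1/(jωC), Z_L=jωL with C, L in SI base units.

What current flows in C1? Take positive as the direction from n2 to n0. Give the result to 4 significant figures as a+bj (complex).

Element admittances at ω=78700 rad/s:
  Y(C1) = 0.000+4.879j S between n0,n2
  Y(R1) = 0.0001859+0.000j S between n3,n1
  I1: injects 0.0132 A into n3 (from n1)
  Y(R2) = 0.0007042+0.000j S between n3,n1
  Y(L1) = 0.000-0.007942j S between n1,n3
  Y(R3) = 0.002132+0.000j S between n2,n1
  I2: injects 0.183 A into n0 (from n2)
  I3: injects 0.602 A into n0 (from n2)
  Y(R4) = 0.0002169+0.000j S between n2,n1
  Y(R5) = 0.006410+0.000j S between n0,n2
  Y(R6) = 0.004167+0.000j S between n3,n0
  Y(L2) = 0.000-0.0004139j S between n0,n2
  Y(C2) = 0.000+0.05289j S between n0,n1
  Y(R7) = 0.02179+0.000j S between n0,n3
  Y(L3) = 0.000-0.008305j S between n0,n2
  Y(R8) = 0.2381+0.000j S between n3,n2
  Y(R9) = 0.0002053+0.000j S between n0,n1
  I4: injects 0.013 A into n2 (from n0)
  V1: constraint V(n1)−V(n0) = 1.37
Assemble and solve the 4×4 MNA system:
  V(n1)=1.370+0.000j  V(n2)=-0.002984+0.1553j  V(n3)=0.04875+0.09996j
  i(V1)=-0.01709-0.06151j

-0.7578-0.01456j A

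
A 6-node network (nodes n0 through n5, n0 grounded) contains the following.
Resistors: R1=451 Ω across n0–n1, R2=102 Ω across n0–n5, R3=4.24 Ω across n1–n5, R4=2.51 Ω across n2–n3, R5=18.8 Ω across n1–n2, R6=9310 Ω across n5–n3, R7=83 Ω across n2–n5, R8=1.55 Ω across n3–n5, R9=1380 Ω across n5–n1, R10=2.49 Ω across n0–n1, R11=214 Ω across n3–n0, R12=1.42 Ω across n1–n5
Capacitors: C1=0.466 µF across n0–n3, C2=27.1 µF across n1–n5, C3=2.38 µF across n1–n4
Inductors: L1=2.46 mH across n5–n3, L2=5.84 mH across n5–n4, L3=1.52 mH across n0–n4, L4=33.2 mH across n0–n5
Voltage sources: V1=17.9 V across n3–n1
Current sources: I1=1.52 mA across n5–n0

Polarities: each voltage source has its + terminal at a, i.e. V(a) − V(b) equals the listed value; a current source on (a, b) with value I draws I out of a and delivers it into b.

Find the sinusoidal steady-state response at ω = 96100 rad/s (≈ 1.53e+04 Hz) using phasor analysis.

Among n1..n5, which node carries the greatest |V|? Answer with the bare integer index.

3

Element admittances at ω=96100 rad/s:
  Y(R1) = 0.002217+0.000j S between n0,n1
  Y(R2) = 0.009804+0.000j S between n0,n5
  Y(R3) = 0.2358+0.000j S between n1,n5
  Y(R4) = 0.3984+0.000j S between n2,n3
  Y(R5) = 0.05319+0.000j S between n1,n2
  Y(R6) = 0.0001074+0.000j S between n5,n3
  Y(C1) = 0.000+0.04478j S between n0,n3
  Y(L1) = 0.000-0.004230j S between n5,n3
  Y(R7) = 0.01205+0.000j S between n2,n5
  Y(R8) = 0.6452+0.000j S between n3,n5
  Y(L2) = 0.000-0.001782j S between n5,n4
  Y(R9) = 0.0007246+0.000j S between n5,n1
  Y(R10) = 0.4016+0.000j S between n0,n1
  Y(L3) = 0.000-0.006846j S between n0,n4
  Y(R11) = 0.004673+0.000j S between n3,n0
  Y(C2) = 0.000+2.604j S between n1,n5
  Y(C3) = 0.000+0.2287j S between n1,n4
  Y(L4) = 0.000-0.0003134j S between n0,n5
  Y(R12) = 0.7042+0.000j S between n1,n5
  V1: constraint V(n3)−V(n1) = 17.9
  I1: injects 0.00152 A into n0 (from n5)
Assemble and solve the 6×6 MNA system:
  V(n1)=-0.4097-1.802j  V(n2)=15.02-1.887j  V(n3)=17.49-1.802j  V(n4)=-0.4387-1.831j  V(n5)=1.596-5.079j
  i(V1)=-11.42-2.856j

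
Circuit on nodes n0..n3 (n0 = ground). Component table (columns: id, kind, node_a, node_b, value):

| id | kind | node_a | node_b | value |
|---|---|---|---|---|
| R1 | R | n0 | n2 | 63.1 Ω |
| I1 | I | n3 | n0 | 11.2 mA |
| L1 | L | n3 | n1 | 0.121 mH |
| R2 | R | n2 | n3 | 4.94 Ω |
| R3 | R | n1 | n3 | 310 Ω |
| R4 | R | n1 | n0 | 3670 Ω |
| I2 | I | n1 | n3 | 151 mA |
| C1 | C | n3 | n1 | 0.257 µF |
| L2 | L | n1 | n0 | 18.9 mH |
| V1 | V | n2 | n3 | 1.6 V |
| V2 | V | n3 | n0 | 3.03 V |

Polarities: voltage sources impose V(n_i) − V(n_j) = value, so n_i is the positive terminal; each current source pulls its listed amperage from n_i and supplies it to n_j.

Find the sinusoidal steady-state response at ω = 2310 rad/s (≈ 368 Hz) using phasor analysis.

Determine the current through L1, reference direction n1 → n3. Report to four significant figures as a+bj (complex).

Apply KCL at each of the 3 non-ground nodes and solve the resulting linear system.
Node n1: branches {L1, R3, R4, I2, C1, L2} → V_1 = 3.011-0.04216j
Node n2: branches {R1, R2, V1} → V_2 = 4.630+0.000j
Node n3: branches {I1, L1, R2, R3, I2, C1, V1, V2} → V_3 = 3.030+0.000j
Source currents: i(V1)=-0.3973+0.000j, i(V2)=-0.08443+0.06897j

-0.1508+0.06912j A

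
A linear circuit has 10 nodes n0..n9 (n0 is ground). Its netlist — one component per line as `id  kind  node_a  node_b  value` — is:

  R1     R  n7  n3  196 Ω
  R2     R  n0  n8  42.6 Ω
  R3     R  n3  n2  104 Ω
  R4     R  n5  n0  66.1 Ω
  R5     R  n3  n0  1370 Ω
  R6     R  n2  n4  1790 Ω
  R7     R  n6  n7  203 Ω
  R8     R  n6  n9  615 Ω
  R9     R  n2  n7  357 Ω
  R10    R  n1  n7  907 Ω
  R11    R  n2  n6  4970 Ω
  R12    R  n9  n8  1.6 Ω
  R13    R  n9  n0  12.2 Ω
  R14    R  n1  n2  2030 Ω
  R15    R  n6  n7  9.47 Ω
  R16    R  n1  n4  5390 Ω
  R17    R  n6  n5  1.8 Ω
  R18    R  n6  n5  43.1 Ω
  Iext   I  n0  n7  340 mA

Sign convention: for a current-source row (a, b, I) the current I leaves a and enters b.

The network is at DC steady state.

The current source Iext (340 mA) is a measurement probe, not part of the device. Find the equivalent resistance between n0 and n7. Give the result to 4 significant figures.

R_eq = 67.09 Ω

Apply KCL at each of the 9 non-ground nodes and solve the resulting linear system.
Node n1: branches {R10, R14, R16} → V_1 = 22.24
Node n2: branches {R3, R6, R9, R11, R14} → V_2 = 21.25
Node n3: branches {R1, R3, R5} → V_3 = 20.76
Node n4: branches {R6, R16} → V_4 = 21.50
Node n5: branches {R4, R17, R18} → V_5 = 19.37
Node n6: branches {R7, R8, R11, R15, R17, R18} → V_6 = 19.87
Node n7: branches {R1, R7, R9, R10, R15, Iext} → V_7 = 22.81
Node n8: branches {R2, R12} → V_8 = 0.2932
Node n9: branches {R8, R12, R13} → V_9 = 0.3043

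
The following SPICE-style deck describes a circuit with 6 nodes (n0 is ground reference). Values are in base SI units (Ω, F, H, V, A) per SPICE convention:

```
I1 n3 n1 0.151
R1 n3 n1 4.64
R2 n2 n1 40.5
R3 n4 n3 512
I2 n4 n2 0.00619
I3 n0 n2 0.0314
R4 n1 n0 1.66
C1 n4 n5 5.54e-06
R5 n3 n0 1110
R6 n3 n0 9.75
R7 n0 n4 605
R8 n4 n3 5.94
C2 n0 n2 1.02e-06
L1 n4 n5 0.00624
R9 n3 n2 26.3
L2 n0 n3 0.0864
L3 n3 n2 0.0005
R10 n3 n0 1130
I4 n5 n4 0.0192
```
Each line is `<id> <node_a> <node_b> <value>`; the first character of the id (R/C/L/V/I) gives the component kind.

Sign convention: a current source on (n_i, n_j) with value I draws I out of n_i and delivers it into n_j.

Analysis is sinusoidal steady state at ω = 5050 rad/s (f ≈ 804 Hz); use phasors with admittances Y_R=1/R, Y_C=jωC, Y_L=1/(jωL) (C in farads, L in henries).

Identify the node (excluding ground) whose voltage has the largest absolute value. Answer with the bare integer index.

Element admittances at ω=5050 rad/s:
  I1: injects 0.151 A into n1 (from n3)
  Y(R1) = 0.2155+0.000j S between n3,n1
  Y(R2) = 0.02469+0.000j S between n2,n1
  Y(R3) = 0.001953+0.000j S between n4,n3
  I2: injects 0.00619 A into n2 (from n4)
  I3: injects 0.0314 A into n2 (from n0)
  Y(R4) = 0.6024+0.000j S between n1,n0
  Y(C1) = 0.000+0.02798j S between n4,n5
  Y(R5) = 0.0009009+0.000j S between n3,n0
  Y(R6) = 0.1026+0.000j S between n3,n0
  Y(R7) = 0.001653+0.000j S between n0,n4
  Y(R8) = 0.1684+0.000j S between n4,n3
  Y(C2) = 0.000+0.005151j S between n0,n2
  Y(L1) = 0.000-0.03173j S between n4,n5
  Y(R9) = 0.03802+0.000j S between n3,n2
  Y(L2) = 0.000-0.002292j S between n0,n3
  Y(L3) = 0.000-0.3960j S between n3,n2
  Y(R10) = 0.0008850+0.000j S between n3,n0
  I4: injects 0.0192 A into n4 (from n5)
Assemble and solve the 5×5 MNA system:
  V(n1)=0.1015+0.002040j  V(n2)=-0.2595+0.1125j  V(n3)=-0.2743-0.004917j  V(n4)=-0.3076-0.004870j  V(n5)=-0.3076-5.115j

5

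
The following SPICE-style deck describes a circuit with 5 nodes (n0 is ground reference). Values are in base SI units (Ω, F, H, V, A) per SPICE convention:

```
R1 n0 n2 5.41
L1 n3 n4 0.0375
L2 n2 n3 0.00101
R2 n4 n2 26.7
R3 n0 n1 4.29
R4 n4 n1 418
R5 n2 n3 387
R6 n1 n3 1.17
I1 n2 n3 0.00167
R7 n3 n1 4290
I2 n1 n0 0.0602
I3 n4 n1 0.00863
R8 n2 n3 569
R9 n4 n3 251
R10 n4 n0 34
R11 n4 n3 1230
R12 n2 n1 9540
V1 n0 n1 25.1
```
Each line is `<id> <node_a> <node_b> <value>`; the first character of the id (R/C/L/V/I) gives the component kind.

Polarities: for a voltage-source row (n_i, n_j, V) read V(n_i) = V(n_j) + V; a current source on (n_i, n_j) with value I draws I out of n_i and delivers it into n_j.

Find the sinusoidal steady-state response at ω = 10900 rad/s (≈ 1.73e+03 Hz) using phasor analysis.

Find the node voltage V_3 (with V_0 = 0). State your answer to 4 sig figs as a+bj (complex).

-23.82-1.924j V

Element admittances at ω=10900 rad/s:
  Y(R1) = 0.1848+0.000j S between n0,n2
  Y(L1) = 0.000-0.002446j S between n3,n4
  Y(L2) = 0.000-0.09083j S between n2,n3
  Y(R2) = 0.03745+0.000j S between n4,n2
  Y(R3) = 0.2331+0.000j S between n0,n1
  Y(R4) = 0.002392+0.000j S between n4,n1
  Y(R5) = 0.002584+0.000j S between n2,n3
  Y(R6) = 0.8547+0.000j S between n1,n3
  I1: injects 0.00167 A into n3 (from n2)
  Y(R7) = 0.0002331+0.000j S between n3,n1
  I2: injects 0.0602 A into n0 (from n1)
  I3: injects 0.00863 A into n1 (from n4)
  Y(R8) = 0.001757+0.000j S between n2,n3
  Y(R9) = 0.003984+0.000j S between n4,n3
  Y(R10) = 0.02941+0.000j S between n4,n0
  Y(R11) = 0.0008130+0.000j S between n4,n3
  Y(R12) = 0.0001048+0.000j S between n2,n1
  V1: constraint V(n0)−V(n1) = 25.1
Assemble and solve the 5×5 MNA system:
  V(n1)=-25.10+0.000j  V(n2)=-5.386+8.104j  V(n3)=-23.82-1.924j  V(n4)=-5.409+4.582j
  i(V1)=-6.945+1.633j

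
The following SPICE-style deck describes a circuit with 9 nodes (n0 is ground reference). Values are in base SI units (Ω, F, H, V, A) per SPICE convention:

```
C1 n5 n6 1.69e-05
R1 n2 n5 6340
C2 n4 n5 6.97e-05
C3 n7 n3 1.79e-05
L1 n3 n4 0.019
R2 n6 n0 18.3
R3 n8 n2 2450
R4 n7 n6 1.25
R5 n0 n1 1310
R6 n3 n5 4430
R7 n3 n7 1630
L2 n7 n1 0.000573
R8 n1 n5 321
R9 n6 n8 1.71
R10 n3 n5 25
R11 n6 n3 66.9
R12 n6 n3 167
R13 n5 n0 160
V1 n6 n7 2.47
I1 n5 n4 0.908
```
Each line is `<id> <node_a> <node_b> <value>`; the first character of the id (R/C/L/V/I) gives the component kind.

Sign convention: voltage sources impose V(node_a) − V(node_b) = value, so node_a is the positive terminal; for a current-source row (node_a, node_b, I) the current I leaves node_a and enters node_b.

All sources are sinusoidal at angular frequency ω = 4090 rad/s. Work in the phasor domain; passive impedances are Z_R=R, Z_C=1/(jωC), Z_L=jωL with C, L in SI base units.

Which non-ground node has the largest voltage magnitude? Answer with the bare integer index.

Apply KCL at each of the 8 non-ground nodes and solve the resulting linear system.
Node n1: branches {R5, L2, R8} → V_1 = -2.389-0.02206j
Node n2: branches {R1, R3} → V_2 = -0.06205+0.07043j
Node n3: branches {C3, L1, R6, R7, R10, R11, R12} → V_3 = -1.695-0.8746j
Node n4: branches {C2, L1, I1} → V_4 = -0.3791-2.920j
Node n5: branches {C1, R1, C2, R6, R8, R10, R13, I1} → V_5 = -0.4385+0.3575j
Node n6: branches {C1, R2, R4, R9, R11, R12, V1} → V_6 = 0.08353-0.04058j
Node n7: branches {C3, R4, R7, L2, V1} → V_7 = -2.386-0.04058j
Node n8: branches {R3, R9} → V_8 = 0.08343-0.04050j
Source currents: i(V1)=-2.045-0.05128j

4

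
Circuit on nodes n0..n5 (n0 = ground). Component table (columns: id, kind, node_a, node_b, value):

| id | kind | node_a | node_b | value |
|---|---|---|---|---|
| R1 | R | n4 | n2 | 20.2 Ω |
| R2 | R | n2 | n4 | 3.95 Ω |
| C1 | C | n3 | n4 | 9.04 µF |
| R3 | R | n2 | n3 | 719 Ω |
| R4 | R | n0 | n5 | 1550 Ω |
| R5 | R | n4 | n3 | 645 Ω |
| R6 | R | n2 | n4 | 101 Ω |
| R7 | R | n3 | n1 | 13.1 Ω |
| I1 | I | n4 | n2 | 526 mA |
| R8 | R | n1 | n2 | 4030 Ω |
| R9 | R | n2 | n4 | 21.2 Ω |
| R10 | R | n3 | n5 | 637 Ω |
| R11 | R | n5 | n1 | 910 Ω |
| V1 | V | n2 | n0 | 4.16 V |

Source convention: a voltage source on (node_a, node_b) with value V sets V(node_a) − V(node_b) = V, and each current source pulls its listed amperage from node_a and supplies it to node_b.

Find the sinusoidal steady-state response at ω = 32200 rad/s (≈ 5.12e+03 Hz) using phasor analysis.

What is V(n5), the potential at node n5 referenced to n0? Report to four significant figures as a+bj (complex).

Element admittances at ω=32200 rad/s:
  Y(R1) = 0.04950+0.000j S between n4,n2
  Y(R2) = 0.2532+0.000j S between n2,n4
  Y(C1) = 0.000+0.2911j S between n3,n4
  Y(R3) = 0.001391+0.000j S between n2,n3
  Y(R4) = 0.0006452+0.000j S between n0,n5
  Y(R5) = 0.001550+0.000j S between n4,n3
  Y(R6) = 0.009901+0.000j S between n2,n4
  Y(R7) = 0.07634+0.000j S between n3,n1
  I1: injects 0.526 A into n2 (from n4)
  Y(R8) = 0.0002481+0.000j S between n1,n2
  Y(R9) = 0.04717+0.000j S between n2,n4
  Y(R10) = 0.001570+0.000j S between n3,n5
  Y(R11) = 0.001099+0.000j S between n5,n1
  V1: constraint V(n2)−V(n0) = 4.16
Assemble and solve the 6×6 MNA system:
  V(n1)=2.698-0.003360j  V(n2)=4.160+0.000j  V(n3)=2.701-0.003381j  V(n4)=2.701+2.026e-05j  V(n5)=2.174-0.002716j
  i(V1)=-0.001403+1.752e-06j

2.174-0.002716j V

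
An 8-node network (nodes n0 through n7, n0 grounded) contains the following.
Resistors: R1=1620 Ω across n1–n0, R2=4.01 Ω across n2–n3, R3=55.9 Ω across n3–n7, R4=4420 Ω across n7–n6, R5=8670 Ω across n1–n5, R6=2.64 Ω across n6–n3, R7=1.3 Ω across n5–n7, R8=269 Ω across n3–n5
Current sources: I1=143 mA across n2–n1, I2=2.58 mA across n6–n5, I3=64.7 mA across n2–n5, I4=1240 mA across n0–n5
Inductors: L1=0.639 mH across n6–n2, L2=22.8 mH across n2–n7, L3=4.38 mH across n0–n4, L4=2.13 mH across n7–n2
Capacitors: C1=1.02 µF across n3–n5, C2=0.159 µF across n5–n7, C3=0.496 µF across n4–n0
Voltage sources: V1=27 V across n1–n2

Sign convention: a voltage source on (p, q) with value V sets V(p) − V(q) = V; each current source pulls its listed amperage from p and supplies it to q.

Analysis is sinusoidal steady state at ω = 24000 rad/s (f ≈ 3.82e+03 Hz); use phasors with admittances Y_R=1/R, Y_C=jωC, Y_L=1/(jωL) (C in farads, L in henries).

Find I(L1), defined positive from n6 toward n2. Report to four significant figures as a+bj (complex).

Apply KCL at each of the 7 non-ground nodes and solve the resulting linear system.
Node n1: branches {R1, I1, R5, V1} → V_1 = 2009+0.000j
Node n2: branches {I1, R2, L1, I3, L2, L4, V1} → V_2 = 1982+0.000j
Node n3: branches {R2, C1, R3, R6, R8} → V_3 = 1985+5.431j
Node n4: branches {L3, C3} → V_4 = 0.000+0.000j
Node n5: branches {I2, C1, R5, I3, C2, R7, I4, R8} → V_5 = 2038-1.061j
Node n6: branches {L1, I2, R4, R6} → V_6 = 1984+5.883j
Node n7: branches {R3, R4, L2, C2, R7, L4} → V_7 = 2037+0.5956j
Source currents: i(V1)=-1.094-0.0001224j

0.3836-0.1722j A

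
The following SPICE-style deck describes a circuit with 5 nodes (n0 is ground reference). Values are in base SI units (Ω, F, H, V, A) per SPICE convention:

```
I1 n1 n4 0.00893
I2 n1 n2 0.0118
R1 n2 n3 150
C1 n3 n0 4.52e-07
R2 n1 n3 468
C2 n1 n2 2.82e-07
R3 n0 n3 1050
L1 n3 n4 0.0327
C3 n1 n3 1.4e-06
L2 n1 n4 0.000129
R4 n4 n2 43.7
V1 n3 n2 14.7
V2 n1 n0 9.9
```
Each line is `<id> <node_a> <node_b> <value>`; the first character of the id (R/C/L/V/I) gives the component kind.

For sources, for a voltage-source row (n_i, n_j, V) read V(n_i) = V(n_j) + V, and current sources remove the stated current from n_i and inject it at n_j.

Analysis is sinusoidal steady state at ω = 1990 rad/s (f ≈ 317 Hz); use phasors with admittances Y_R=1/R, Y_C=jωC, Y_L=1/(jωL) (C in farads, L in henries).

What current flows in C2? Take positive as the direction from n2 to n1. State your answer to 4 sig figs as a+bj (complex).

Element admittances at ω=1990 rad/s:
  I1: injects 0.00893 A into n4 (from n1)
  I2: injects 0.0118 A into n2 (from n1)
  Y(R1) = 0.006667+0.000j S between n2,n3
  Y(C1) = 0.000+0.0008995j S between n3,n0
  Y(R2) = 0.002137+0.000j S between n1,n3
  Y(C2) = 0.000+0.0005612j S between n1,n2
  Y(R3) = 0.0009524+0.000j S between n0,n3
  Y(L1) = 0.000-0.01537j S between n3,n4
  Y(C3) = 0.000+0.002786j S between n1,n3
  Y(L2) = 0.000-3.895j S between n1,n4
  Y(R4) = 0.02288+0.000j S between n4,n2
  V1: constraint V(n3)−V(n2) = 14.7
  V2: constraint V(n1)−V(n0) = 9.9
Assemble and solve the 6×6 MNA system:
  V(n1)=9.900+0.000j  V(n2)=6.246+4.694j  V(n3)=20.95+4.694j  V(n4)=9.916-0.0007410j
  i(V1)=-0.1964+0.1054j  i(V2)=-0.01573-0.02331j

-0.002634-0.002050j A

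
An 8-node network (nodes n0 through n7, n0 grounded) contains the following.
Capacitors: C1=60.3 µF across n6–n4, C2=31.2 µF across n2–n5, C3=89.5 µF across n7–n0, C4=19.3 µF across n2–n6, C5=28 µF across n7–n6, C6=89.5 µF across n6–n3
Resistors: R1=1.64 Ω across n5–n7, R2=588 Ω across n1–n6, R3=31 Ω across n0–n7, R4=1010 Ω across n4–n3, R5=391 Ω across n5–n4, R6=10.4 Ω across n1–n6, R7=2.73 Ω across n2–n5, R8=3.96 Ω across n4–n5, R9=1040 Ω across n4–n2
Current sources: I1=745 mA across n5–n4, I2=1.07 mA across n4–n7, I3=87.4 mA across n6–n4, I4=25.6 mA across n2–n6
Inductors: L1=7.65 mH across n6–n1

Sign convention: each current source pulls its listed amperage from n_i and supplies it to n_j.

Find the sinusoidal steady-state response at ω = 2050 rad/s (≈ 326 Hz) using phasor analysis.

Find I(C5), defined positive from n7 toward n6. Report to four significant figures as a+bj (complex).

MNA unknowns: 7 node voltages V₁..V_7
C1: Y=0.000+0.1236j on G[6,4]
C2: Y=0.000+0.06396j on G[2,5]
C3: Y=0.000+0.1835j on G[7,0]
R1: Y=0.6098+0.000j on G[5,7]
R2: Y=0.001701+0.000j on G[1,6]
C4: Y=0.000+0.03957j on G[2,6]
R3: Y=0.03226+0.000j on G[0,7]
I1: z[5]−=0.745, z[4]+=0.745
R4: Y=0.0009901+0.000j on G[4,3]
R5: Y=0.002558+0.000j on G[5,4]
R6: Y=0.09615+0.000j on G[1,6]
R7: Y=0.3663+0.000j on G[2,5]
C5: Y=0.000+0.05740j on G[7,6]
I2: z[4]−=0.00107, z[7]+=0.00107
I3: z[6]−=0.0874, z[4]+=0.0874
C6: Y=0.000+0.1835j on G[6,3]
L1: Y=0.000-0.06377j on G[6,1]
R8: Y=0.2525+0.000j on G[4,5]
R9: Y=0.0009615+0.000j on G[4,2]
I4: z[2]−=0.0256, z[6]+=0.0256
solve → V1=1.632-0.1556j, V2=-0.02769+0.02551j, V3=1.629-0.1626j, V4=2.926-0.7753j, V5=-0.01640-0.1536j, V6=1.632-0.1556j, V7=0.000+0.000j

-0.008931-0.09368j A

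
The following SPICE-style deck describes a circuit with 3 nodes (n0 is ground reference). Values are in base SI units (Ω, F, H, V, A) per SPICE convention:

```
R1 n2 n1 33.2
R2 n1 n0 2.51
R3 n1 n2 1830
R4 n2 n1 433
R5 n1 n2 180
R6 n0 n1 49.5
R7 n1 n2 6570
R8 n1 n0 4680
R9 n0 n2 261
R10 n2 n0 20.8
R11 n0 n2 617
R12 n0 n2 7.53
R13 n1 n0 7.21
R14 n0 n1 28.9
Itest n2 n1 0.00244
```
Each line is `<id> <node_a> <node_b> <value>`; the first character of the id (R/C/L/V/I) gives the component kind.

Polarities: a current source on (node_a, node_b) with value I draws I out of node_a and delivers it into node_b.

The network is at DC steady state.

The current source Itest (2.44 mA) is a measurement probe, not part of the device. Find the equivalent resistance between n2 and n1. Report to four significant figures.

R_eq = 5.543 Ω

MNA unknowns: 2 node voltages V₁..V_2
R1: Y=0.03012 on G[2,1]
R2: Y=0.3984 on G[1,0]
R3: Y=0.0005464 on G[1,2]
R4: Y=0.002309 on G[2,1]
R5: Y=0.005556 on G[1,2]
R6: Y=0.02020 on G[0,1]
R7: Y=0.0001522 on G[1,2]
R8: Y=0.0002137 on G[1,0]
R9: Y=0.003831 on G[0,2]
R10: Y=0.04808 on G[2,0]
R11: Y=0.001621 on G[0,2]
R12: Y=0.1328 on G[0,2]
R13: Y=0.1387 on G[1,0]
R14: Y=0.03460 on G[0,1]
Itest: z[2]−=0.00244, z[1]+=0.00244
solve → V1=0.003237, V2=-0.01029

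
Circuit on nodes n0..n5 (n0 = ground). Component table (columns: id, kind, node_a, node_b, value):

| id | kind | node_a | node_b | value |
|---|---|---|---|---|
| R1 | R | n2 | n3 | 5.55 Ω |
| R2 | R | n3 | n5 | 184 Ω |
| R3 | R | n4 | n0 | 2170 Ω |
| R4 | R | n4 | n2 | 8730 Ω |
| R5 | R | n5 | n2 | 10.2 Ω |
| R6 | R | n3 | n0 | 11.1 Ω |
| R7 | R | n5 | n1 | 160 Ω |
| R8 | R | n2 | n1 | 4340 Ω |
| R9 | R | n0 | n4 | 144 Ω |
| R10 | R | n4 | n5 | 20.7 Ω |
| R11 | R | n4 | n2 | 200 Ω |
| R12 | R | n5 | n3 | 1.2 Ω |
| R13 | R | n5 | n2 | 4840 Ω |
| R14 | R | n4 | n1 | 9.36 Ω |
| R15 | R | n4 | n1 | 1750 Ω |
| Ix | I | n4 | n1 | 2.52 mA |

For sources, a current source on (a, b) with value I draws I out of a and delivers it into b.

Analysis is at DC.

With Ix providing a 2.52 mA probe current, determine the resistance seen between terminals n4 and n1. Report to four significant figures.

R_eq = 8.829 Ω

Element admittances at DC:
  Y(R1) = 0.1802 S between n2,n3
  Y(R2) = 0.005435 S between n3,n5
  Y(R3) = 0.0004608 S between n4,n0
  Y(R4) = 0.0001145 S between n4,n2
  Y(R5) = 0.09804 S between n5,n2
  Y(R6) = 0.09009 S between n3,n0
  Y(R7) = 0.006250 S between n5,n1
  Y(R8) = 0.0002304 S between n2,n1
  Y(R9) = 0.006944 S between n0,n4
  Y(R10) = 0.04831 S between n4,n5
  Y(R11) = 0.005000 S between n4,n2
  Y(R12) = 0.8333 S between n5,n3
  Y(R13) = 0.0002066 S between n5,n2
  Y(R14) = 0.1068 S between n4,n1
  Y(R15) = 0.0005714 S between n4,n1
  Ix: injects 0.00252 A into n1 (from n4)
Assemble and solve the 5×5 MNA system:
  V(n1)=0.02027  V(n2)=0.0001477  V(n3)=0.0001629  V(n4)=-0.001982  V(n5)=0.0001836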